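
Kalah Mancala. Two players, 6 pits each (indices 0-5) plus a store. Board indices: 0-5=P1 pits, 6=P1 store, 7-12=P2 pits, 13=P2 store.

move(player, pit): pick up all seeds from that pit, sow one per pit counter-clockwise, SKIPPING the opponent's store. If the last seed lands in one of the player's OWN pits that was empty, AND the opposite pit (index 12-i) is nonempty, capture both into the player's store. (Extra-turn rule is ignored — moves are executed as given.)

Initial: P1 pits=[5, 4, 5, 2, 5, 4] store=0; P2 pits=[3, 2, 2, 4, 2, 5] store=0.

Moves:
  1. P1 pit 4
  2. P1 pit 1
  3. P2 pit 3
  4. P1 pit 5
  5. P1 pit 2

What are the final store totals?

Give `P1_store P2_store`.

Move 1: P1 pit4 -> P1=[5,4,5,2,0,5](1) P2=[4,3,3,4,2,5](0)
Move 2: P1 pit1 -> P1=[5,0,6,3,1,6](1) P2=[4,3,3,4,2,5](0)
Move 3: P2 pit3 -> P1=[6,0,6,3,1,6](1) P2=[4,3,3,0,3,6](1)
Move 4: P1 pit5 -> P1=[6,0,6,3,1,0](2) P2=[5,4,4,1,4,6](1)
Move 5: P1 pit2 -> P1=[6,0,0,4,2,1](3) P2=[6,5,4,1,4,6](1)

Answer: 3 1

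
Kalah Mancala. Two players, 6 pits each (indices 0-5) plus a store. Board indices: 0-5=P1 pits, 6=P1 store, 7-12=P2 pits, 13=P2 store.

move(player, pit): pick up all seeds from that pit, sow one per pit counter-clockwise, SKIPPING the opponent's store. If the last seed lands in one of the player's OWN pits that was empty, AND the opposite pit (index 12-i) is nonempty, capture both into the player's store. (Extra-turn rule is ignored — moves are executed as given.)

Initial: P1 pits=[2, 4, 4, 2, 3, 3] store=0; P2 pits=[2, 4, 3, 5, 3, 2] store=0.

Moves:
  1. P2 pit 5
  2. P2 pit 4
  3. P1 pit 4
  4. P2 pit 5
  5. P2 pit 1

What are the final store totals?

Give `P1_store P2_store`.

Answer: 1 8

Derivation:
Move 1: P2 pit5 -> P1=[3,4,4,2,3,3](0) P2=[2,4,3,5,3,0](1)
Move 2: P2 pit4 -> P1=[4,4,4,2,3,3](0) P2=[2,4,3,5,0,1](2)
Move 3: P1 pit4 -> P1=[4,4,4,2,0,4](1) P2=[3,4,3,5,0,1](2)
Move 4: P2 pit5 -> P1=[4,4,4,2,0,4](1) P2=[3,4,3,5,0,0](3)
Move 5: P2 pit1 -> P1=[0,4,4,2,0,4](1) P2=[3,0,4,6,1,0](8)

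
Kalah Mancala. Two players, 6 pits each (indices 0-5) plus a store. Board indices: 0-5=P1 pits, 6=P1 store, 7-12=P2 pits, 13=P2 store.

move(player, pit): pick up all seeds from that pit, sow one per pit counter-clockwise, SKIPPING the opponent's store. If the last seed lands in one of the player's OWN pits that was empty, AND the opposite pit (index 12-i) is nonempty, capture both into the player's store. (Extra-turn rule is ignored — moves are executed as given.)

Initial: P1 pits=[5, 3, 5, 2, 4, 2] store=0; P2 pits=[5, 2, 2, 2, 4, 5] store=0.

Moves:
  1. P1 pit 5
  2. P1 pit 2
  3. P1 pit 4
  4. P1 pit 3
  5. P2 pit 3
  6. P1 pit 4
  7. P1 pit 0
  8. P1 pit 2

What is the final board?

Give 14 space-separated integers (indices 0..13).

Move 1: P1 pit5 -> P1=[5,3,5,2,4,0](1) P2=[6,2,2,2,4,5](0)
Move 2: P1 pit2 -> P1=[5,3,0,3,5,1](2) P2=[7,2,2,2,4,5](0)
Move 3: P1 pit4 -> P1=[5,3,0,3,0,2](3) P2=[8,3,3,2,4,5](0)
Move 4: P1 pit3 -> P1=[5,3,0,0,1,3](4) P2=[8,3,3,2,4,5](0)
Move 5: P2 pit3 -> P1=[5,3,0,0,1,3](4) P2=[8,3,3,0,5,6](0)
Move 6: P1 pit4 -> P1=[5,3,0,0,0,4](4) P2=[8,3,3,0,5,6](0)
Move 7: P1 pit0 -> P1=[0,4,1,1,1,5](4) P2=[8,3,3,0,5,6](0)
Move 8: P1 pit2 -> P1=[0,4,0,2,1,5](4) P2=[8,3,3,0,5,6](0)

Answer: 0 4 0 2 1 5 4 8 3 3 0 5 6 0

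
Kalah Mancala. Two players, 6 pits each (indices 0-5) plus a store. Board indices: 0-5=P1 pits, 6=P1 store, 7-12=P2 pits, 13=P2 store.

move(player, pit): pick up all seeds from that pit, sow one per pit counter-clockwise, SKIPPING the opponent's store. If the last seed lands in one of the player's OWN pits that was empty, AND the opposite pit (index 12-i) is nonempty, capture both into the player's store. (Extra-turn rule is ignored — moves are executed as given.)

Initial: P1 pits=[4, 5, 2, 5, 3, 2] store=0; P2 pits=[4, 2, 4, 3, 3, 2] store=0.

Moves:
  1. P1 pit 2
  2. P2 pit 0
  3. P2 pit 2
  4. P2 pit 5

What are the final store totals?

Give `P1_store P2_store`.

Answer: 0 2

Derivation:
Move 1: P1 pit2 -> P1=[4,5,0,6,4,2](0) P2=[4,2,4,3,3,2](0)
Move 2: P2 pit0 -> P1=[4,5,0,6,4,2](0) P2=[0,3,5,4,4,2](0)
Move 3: P2 pit2 -> P1=[5,5,0,6,4,2](0) P2=[0,3,0,5,5,3](1)
Move 4: P2 pit5 -> P1=[6,6,0,6,4,2](0) P2=[0,3,0,5,5,0](2)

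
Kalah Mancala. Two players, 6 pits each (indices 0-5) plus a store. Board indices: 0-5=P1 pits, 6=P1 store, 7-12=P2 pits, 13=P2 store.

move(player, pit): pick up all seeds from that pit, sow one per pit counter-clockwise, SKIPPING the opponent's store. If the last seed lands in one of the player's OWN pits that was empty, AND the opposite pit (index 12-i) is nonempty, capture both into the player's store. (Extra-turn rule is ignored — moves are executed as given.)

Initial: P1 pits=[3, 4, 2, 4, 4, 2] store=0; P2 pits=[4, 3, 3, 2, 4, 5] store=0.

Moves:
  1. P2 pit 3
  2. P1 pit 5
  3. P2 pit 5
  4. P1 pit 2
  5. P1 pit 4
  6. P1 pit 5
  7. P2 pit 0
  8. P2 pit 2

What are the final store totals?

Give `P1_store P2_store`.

Answer: 9 2

Derivation:
Move 1: P2 pit3 -> P1=[3,4,2,4,4,2](0) P2=[4,3,3,0,5,6](0)
Move 2: P1 pit5 -> P1=[3,4,2,4,4,0](1) P2=[5,3,3,0,5,6](0)
Move 3: P2 pit5 -> P1=[4,5,3,5,5,0](1) P2=[5,3,3,0,5,0](1)
Move 4: P1 pit2 -> P1=[4,5,0,6,6,0](7) P2=[0,3,3,0,5,0](1)
Move 5: P1 pit4 -> P1=[4,5,0,6,0,1](8) P2=[1,4,4,1,5,0](1)
Move 6: P1 pit5 -> P1=[4,5,0,6,0,0](9) P2=[1,4,4,1,5,0](1)
Move 7: P2 pit0 -> P1=[4,5,0,6,0,0](9) P2=[0,5,4,1,5,0](1)
Move 8: P2 pit2 -> P1=[4,5,0,6,0,0](9) P2=[0,5,0,2,6,1](2)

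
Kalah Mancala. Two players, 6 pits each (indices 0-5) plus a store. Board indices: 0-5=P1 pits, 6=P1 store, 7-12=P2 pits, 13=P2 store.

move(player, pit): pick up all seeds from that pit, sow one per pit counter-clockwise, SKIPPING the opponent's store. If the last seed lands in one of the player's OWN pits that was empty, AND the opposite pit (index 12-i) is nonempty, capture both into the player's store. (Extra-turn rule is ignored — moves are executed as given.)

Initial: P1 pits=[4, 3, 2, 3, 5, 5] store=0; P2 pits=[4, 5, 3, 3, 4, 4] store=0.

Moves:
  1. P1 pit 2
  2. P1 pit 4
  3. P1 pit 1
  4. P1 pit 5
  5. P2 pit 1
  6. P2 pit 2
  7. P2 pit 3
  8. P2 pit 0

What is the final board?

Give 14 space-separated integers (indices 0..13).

Answer: 6 2 2 5 0 0 9 0 1 1 1 8 7 3

Derivation:
Move 1: P1 pit2 -> P1=[4,3,0,4,6,5](0) P2=[4,5,3,3,4,4](0)
Move 2: P1 pit4 -> P1=[4,3,0,4,0,6](1) P2=[5,6,4,4,4,4](0)
Move 3: P1 pit1 -> P1=[4,0,1,5,0,6](8) P2=[5,0,4,4,4,4](0)
Move 4: P1 pit5 -> P1=[4,0,1,5,0,0](9) P2=[6,1,5,5,5,4](0)
Move 5: P2 pit1 -> P1=[4,0,1,5,0,0](9) P2=[6,0,6,5,5,4](0)
Move 6: P2 pit2 -> P1=[5,1,1,5,0,0](9) P2=[6,0,0,6,6,5](1)
Move 7: P2 pit3 -> P1=[6,2,2,5,0,0](9) P2=[6,0,0,0,7,6](2)
Move 8: P2 pit0 -> P1=[6,2,2,5,0,0](9) P2=[0,1,1,1,8,7](3)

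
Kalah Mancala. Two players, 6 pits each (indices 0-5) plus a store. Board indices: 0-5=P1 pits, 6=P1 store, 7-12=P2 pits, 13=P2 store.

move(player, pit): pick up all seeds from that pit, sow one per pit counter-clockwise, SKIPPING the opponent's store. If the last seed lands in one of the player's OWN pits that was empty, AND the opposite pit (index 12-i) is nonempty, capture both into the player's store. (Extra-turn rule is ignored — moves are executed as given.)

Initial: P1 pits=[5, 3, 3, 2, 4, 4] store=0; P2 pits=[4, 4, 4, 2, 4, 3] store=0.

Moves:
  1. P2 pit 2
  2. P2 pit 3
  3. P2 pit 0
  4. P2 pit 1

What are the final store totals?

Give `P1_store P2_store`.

Answer: 0 3

Derivation:
Move 1: P2 pit2 -> P1=[5,3,3,2,4,4](0) P2=[4,4,0,3,5,4](1)
Move 2: P2 pit3 -> P1=[5,3,3,2,4,4](0) P2=[4,4,0,0,6,5](2)
Move 3: P2 pit0 -> P1=[5,3,3,2,4,4](0) P2=[0,5,1,1,7,5](2)
Move 4: P2 pit1 -> P1=[5,3,3,2,4,4](0) P2=[0,0,2,2,8,6](3)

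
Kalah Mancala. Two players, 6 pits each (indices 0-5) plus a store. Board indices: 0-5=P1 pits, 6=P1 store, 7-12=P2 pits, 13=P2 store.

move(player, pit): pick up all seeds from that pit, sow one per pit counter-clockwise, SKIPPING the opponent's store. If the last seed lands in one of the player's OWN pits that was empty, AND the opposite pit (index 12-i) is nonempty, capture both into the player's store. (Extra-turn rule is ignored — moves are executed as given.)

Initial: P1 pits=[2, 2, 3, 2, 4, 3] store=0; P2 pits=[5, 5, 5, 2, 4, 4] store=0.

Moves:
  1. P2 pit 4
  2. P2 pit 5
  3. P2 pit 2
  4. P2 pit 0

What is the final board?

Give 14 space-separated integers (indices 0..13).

Move 1: P2 pit4 -> P1=[3,3,3,2,4,3](0) P2=[5,5,5,2,0,5](1)
Move 2: P2 pit5 -> P1=[4,4,4,3,4,3](0) P2=[5,5,5,2,0,0](2)
Move 3: P2 pit2 -> P1=[5,4,4,3,4,3](0) P2=[5,5,0,3,1,1](3)
Move 4: P2 pit0 -> P1=[5,4,4,3,4,3](0) P2=[0,6,1,4,2,2](3)

Answer: 5 4 4 3 4 3 0 0 6 1 4 2 2 3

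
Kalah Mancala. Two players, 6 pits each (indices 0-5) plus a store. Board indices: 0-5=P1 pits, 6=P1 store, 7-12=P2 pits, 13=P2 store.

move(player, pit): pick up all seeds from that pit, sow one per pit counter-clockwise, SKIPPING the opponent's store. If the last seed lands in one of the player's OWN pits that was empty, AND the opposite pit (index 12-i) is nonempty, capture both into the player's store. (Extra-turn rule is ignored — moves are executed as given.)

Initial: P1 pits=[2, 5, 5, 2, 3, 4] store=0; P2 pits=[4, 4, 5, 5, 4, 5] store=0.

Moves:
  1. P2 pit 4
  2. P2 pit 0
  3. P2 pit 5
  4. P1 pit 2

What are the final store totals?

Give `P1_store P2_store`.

Move 1: P2 pit4 -> P1=[3,6,5,2,3,4](0) P2=[4,4,5,5,0,6](1)
Move 2: P2 pit0 -> P1=[3,0,5,2,3,4](0) P2=[0,5,6,6,0,6](8)
Move 3: P2 pit5 -> P1=[4,1,6,3,4,4](0) P2=[0,5,6,6,0,0](9)
Move 4: P1 pit2 -> P1=[4,1,0,4,5,5](1) P2=[1,6,6,6,0,0](9)

Answer: 1 9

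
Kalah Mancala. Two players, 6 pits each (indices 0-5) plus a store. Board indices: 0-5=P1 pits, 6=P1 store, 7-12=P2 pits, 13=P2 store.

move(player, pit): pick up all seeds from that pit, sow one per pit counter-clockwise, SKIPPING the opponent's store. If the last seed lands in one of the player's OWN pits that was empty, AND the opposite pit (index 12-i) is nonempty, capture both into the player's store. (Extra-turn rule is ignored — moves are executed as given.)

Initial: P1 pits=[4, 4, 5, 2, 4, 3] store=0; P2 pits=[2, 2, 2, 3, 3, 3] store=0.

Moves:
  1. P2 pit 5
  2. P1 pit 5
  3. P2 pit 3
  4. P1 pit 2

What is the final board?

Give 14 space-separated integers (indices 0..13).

Answer: 5 5 0 3 5 1 2 4 3 2 0 4 1 2

Derivation:
Move 1: P2 pit5 -> P1=[5,5,5,2,4,3](0) P2=[2,2,2,3,3,0](1)
Move 2: P1 pit5 -> P1=[5,5,5,2,4,0](1) P2=[3,3,2,3,3,0](1)
Move 3: P2 pit3 -> P1=[5,5,5,2,4,0](1) P2=[3,3,2,0,4,1](2)
Move 4: P1 pit2 -> P1=[5,5,0,3,5,1](2) P2=[4,3,2,0,4,1](2)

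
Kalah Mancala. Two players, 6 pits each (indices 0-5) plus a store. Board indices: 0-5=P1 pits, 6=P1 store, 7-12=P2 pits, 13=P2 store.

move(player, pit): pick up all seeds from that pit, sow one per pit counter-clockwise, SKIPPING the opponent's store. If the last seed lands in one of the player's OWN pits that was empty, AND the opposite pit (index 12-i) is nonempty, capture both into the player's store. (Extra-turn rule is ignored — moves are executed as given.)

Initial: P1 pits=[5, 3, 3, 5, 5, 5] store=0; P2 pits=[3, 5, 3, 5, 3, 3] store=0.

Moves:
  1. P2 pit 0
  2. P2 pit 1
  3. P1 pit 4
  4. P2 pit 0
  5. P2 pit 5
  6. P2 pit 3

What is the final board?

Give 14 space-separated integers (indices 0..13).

Move 1: P2 pit0 -> P1=[5,3,3,5,5,5](0) P2=[0,6,4,6,3,3](0)
Move 2: P2 pit1 -> P1=[6,3,3,5,5,5](0) P2=[0,0,5,7,4,4](1)
Move 3: P1 pit4 -> P1=[6,3,3,5,0,6](1) P2=[1,1,6,7,4,4](1)
Move 4: P2 pit0 -> P1=[6,3,3,5,0,6](1) P2=[0,2,6,7,4,4](1)
Move 5: P2 pit5 -> P1=[7,4,4,5,0,6](1) P2=[0,2,6,7,4,0](2)
Move 6: P2 pit3 -> P1=[8,5,5,6,0,6](1) P2=[0,2,6,0,5,1](3)

Answer: 8 5 5 6 0 6 1 0 2 6 0 5 1 3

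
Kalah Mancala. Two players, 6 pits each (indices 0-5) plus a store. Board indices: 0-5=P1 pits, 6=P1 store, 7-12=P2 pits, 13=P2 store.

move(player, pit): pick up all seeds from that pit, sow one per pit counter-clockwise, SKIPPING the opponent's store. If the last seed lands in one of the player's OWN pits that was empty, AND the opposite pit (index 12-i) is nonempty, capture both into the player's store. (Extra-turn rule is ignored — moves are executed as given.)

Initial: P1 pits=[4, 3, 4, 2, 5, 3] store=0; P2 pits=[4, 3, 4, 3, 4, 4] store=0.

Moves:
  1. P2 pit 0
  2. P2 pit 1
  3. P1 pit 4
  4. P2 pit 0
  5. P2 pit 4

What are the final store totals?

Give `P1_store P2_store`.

Move 1: P2 pit0 -> P1=[4,3,4,2,5,3](0) P2=[0,4,5,4,5,4](0)
Move 2: P2 pit1 -> P1=[4,3,4,2,5,3](0) P2=[0,0,6,5,6,5](0)
Move 3: P1 pit4 -> P1=[4,3,4,2,0,4](1) P2=[1,1,7,5,6,5](0)
Move 4: P2 pit0 -> P1=[4,3,4,2,0,4](1) P2=[0,2,7,5,6,5](0)
Move 5: P2 pit4 -> P1=[5,4,5,3,0,4](1) P2=[0,2,7,5,0,6](1)

Answer: 1 1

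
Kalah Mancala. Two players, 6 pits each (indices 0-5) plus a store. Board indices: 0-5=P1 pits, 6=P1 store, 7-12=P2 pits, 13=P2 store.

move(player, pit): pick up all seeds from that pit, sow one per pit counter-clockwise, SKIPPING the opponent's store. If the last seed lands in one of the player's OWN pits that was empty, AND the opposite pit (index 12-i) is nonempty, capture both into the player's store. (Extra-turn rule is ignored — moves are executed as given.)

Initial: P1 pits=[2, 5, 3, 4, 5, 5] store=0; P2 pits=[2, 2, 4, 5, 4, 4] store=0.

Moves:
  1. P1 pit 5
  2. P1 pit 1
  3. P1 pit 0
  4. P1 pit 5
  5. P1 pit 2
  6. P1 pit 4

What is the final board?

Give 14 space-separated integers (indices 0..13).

Answer: 0 1 0 6 0 2 5 5 4 6 7 5 4 0

Derivation:
Move 1: P1 pit5 -> P1=[2,5,3,4,5,0](1) P2=[3,3,5,6,4,4](0)
Move 2: P1 pit1 -> P1=[2,0,4,5,6,1](2) P2=[3,3,5,6,4,4](0)
Move 3: P1 pit0 -> P1=[0,1,5,5,6,1](2) P2=[3,3,5,6,4,4](0)
Move 4: P1 pit5 -> P1=[0,1,5,5,6,0](3) P2=[3,3,5,6,4,4](0)
Move 5: P1 pit2 -> P1=[0,1,0,6,7,1](4) P2=[4,3,5,6,4,4](0)
Move 6: P1 pit4 -> P1=[0,1,0,6,0,2](5) P2=[5,4,6,7,5,4](0)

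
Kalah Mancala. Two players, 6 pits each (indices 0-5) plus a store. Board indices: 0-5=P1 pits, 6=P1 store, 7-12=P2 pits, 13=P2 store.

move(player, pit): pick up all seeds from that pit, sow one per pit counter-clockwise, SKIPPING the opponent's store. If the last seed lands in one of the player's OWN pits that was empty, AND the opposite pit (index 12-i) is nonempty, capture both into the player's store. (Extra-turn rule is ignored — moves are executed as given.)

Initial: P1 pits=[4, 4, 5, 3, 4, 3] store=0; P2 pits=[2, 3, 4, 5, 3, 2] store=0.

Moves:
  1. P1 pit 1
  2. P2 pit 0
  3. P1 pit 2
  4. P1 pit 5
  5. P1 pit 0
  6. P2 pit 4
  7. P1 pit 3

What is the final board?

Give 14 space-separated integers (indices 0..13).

Move 1: P1 pit1 -> P1=[4,0,6,4,5,4](0) P2=[2,3,4,5,3,2](0)
Move 2: P2 pit0 -> P1=[4,0,6,4,5,4](0) P2=[0,4,5,5,3,2](0)
Move 3: P1 pit2 -> P1=[4,0,0,5,6,5](1) P2=[1,5,5,5,3,2](0)
Move 4: P1 pit5 -> P1=[4,0,0,5,6,0](2) P2=[2,6,6,6,3,2](0)
Move 5: P1 pit0 -> P1=[0,1,1,6,7,0](2) P2=[2,6,6,6,3,2](0)
Move 6: P2 pit4 -> P1=[1,1,1,6,7,0](2) P2=[2,6,6,6,0,3](1)
Move 7: P1 pit3 -> P1=[1,1,1,0,8,1](3) P2=[3,7,7,6,0,3](1)

Answer: 1 1 1 0 8 1 3 3 7 7 6 0 3 1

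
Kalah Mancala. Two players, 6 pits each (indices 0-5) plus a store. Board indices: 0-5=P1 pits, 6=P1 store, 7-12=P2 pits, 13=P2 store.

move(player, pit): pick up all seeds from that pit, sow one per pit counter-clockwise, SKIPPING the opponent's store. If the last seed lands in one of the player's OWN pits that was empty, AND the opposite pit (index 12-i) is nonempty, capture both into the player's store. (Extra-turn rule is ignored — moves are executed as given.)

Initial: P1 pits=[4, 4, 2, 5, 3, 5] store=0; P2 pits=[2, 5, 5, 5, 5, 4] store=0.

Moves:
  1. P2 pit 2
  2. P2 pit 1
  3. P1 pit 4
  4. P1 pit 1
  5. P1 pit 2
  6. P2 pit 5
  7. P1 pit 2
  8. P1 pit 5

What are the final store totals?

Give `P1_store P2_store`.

Move 1: P2 pit2 -> P1=[5,4,2,5,3,5](0) P2=[2,5,0,6,6,5](1)
Move 2: P2 pit1 -> P1=[5,4,2,5,3,5](0) P2=[2,0,1,7,7,6](2)
Move 3: P1 pit4 -> P1=[5,4,2,5,0,6](1) P2=[3,0,1,7,7,6](2)
Move 4: P1 pit1 -> P1=[5,0,3,6,1,7](1) P2=[3,0,1,7,7,6](2)
Move 5: P1 pit2 -> P1=[5,0,0,7,2,8](1) P2=[3,0,1,7,7,6](2)
Move 6: P2 pit5 -> P1=[6,1,1,8,3,8](1) P2=[3,0,1,7,7,0](3)
Move 7: P1 pit2 -> P1=[6,1,0,9,3,8](1) P2=[3,0,1,7,7,0](3)
Move 8: P1 pit5 -> P1=[7,1,0,9,3,0](2) P2=[4,1,2,8,8,1](3)

Answer: 2 3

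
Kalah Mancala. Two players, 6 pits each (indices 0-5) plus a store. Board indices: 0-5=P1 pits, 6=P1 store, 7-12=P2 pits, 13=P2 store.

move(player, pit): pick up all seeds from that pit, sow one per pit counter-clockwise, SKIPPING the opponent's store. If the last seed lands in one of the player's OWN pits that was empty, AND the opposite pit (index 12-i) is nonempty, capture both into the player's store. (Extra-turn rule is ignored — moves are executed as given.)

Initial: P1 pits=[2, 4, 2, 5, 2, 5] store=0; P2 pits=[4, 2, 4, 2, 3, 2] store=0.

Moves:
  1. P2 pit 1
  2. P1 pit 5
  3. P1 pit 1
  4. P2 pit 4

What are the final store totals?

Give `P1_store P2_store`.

Move 1: P2 pit1 -> P1=[2,4,2,5,2,5](0) P2=[4,0,5,3,3,2](0)
Move 2: P1 pit5 -> P1=[2,4,2,5,2,0](1) P2=[5,1,6,4,3,2](0)
Move 3: P1 pit1 -> P1=[2,0,3,6,3,0](7) P2=[0,1,6,4,3,2](0)
Move 4: P2 pit4 -> P1=[3,0,3,6,3,0](7) P2=[0,1,6,4,0,3](1)

Answer: 7 1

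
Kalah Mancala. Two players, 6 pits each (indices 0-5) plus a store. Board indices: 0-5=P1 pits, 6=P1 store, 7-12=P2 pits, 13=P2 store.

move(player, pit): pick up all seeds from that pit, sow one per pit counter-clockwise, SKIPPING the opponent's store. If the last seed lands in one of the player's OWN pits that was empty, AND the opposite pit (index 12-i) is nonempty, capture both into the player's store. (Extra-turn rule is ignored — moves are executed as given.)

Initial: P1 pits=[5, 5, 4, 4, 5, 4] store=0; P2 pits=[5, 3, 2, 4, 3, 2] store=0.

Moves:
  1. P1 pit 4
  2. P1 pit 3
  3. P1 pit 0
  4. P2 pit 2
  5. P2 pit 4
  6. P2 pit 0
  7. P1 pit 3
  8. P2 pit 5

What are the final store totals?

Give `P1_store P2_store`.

Answer: 2 3

Derivation:
Move 1: P1 pit4 -> P1=[5,5,4,4,0,5](1) P2=[6,4,3,4,3,2](0)
Move 2: P1 pit3 -> P1=[5,5,4,0,1,6](2) P2=[7,4,3,4,3,2](0)
Move 3: P1 pit0 -> P1=[0,6,5,1,2,7](2) P2=[7,4,3,4,3,2](0)
Move 4: P2 pit2 -> P1=[0,6,5,1,2,7](2) P2=[7,4,0,5,4,3](0)
Move 5: P2 pit4 -> P1=[1,7,5,1,2,7](2) P2=[7,4,0,5,0,4](1)
Move 6: P2 pit0 -> P1=[2,7,5,1,2,7](2) P2=[0,5,1,6,1,5](2)
Move 7: P1 pit3 -> P1=[2,7,5,0,3,7](2) P2=[0,5,1,6,1,5](2)
Move 8: P2 pit5 -> P1=[3,8,6,1,3,7](2) P2=[0,5,1,6,1,0](3)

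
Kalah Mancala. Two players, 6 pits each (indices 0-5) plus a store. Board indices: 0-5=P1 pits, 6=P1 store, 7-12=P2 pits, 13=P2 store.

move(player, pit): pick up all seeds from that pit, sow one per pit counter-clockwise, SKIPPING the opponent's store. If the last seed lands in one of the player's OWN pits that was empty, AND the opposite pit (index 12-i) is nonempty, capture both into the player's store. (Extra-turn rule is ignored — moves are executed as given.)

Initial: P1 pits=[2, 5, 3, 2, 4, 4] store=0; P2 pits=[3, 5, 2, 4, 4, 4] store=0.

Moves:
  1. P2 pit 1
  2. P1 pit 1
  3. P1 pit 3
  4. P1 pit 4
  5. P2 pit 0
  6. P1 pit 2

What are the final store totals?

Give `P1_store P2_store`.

Answer: 4 1

Derivation:
Move 1: P2 pit1 -> P1=[2,5,3,2,4,4](0) P2=[3,0,3,5,5,5](1)
Move 2: P1 pit1 -> P1=[2,0,4,3,5,5](1) P2=[3,0,3,5,5,5](1)
Move 3: P1 pit3 -> P1=[2,0,4,0,6,6](2) P2=[3,0,3,5,5,5](1)
Move 4: P1 pit4 -> P1=[2,0,4,0,0,7](3) P2=[4,1,4,6,5,5](1)
Move 5: P2 pit0 -> P1=[2,0,4,0,0,7](3) P2=[0,2,5,7,6,5](1)
Move 6: P1 pit2 -> P1=[2,0,0,1,1,8](4) P2=[0,2,5,7,6,5](1)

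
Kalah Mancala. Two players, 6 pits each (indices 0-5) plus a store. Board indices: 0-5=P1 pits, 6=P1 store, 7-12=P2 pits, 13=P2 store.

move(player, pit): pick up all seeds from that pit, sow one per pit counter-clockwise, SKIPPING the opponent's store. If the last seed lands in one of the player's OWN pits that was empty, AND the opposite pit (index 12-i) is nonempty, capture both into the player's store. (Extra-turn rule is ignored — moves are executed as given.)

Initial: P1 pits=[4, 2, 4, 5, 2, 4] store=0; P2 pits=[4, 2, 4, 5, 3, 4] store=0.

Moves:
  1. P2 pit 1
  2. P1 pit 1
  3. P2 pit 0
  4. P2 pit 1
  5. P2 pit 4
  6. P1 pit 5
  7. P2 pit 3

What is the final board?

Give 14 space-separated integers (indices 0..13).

Answer: 6 2 6 7 2 0 1 1 1 8 0 1 6 2

Derivation:
Move 1: P2 pit1 -> P1=[4,2,4,5,2,4](0) P2=[4,0,5,6,3,4](0)
Move 2: P1 pit1 -> P1=[4,0,5,6,2,4](0) P2=[4,0,5,6,3,4](0)
Move 3: P2 pit0 -> P1=[4,0,5,6,2,4](0) P2=[0,1,6,7,4,4](0)
Move 4: P2 pit1 -> P1=[4,0,5,6,2,4](0) P2=[0,0,7,7,4,4](0)
Move 5: P2 pit4 -> P1=[5,1,5,6,2,4](0) P2=[0,0,7,7,0,5](1)
Move 6: P1 pit5 -> P1=[5,1,5,6,2,0](1) P2=[1,1,8,7,0,5](1)
Move 7: P2 pit3 -> P1=[6,2,6,7,2,0](1) P2=[1,1,8,0,1,6](2)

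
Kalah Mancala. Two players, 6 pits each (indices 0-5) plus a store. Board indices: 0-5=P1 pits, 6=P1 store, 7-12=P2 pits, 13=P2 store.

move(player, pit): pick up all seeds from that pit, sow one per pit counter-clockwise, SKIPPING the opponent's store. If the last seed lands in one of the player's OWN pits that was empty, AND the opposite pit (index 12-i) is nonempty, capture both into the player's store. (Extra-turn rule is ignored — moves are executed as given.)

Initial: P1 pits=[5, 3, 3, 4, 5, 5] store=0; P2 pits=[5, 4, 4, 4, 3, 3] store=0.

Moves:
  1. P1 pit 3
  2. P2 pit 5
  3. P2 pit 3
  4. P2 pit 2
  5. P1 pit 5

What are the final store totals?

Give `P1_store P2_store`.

Answer: 2 3

Derivation:
Move 1: P1 pit3 -> P1=[5,3,3,0,6,6](1) P2=[6,4,4,4,3,3](0)
Move 2: P2 pit5 -> P1=[6,4,3,0,6,6](1) P2=[6,4,4,4,3,0](1)
Move 3: P2 pit3 -> P1=[7,4,3,0,6,6](1) P2=[6,4,4,0,4,1](2)
Move 4: P2 pit2 -> P1=[7,4,3,0,6,6](1) P2=[6,4,0,1,5,2](3)
Move 5: P1 pit5 -> P1=[7,4,3,0,6,0](2) P2=[7,5,1,2,6,2](3)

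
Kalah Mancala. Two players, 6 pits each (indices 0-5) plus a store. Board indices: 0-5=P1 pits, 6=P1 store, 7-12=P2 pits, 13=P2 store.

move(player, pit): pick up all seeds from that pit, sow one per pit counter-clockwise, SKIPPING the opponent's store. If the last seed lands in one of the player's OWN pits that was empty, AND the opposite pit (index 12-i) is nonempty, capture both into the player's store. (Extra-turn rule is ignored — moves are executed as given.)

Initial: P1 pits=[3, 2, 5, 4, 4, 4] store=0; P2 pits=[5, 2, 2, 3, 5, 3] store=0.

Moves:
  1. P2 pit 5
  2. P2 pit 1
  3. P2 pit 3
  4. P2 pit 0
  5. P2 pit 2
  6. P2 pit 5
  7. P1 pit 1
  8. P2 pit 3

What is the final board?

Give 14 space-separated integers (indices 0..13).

Move 1: P2 pit5 -> P1=[4,3,5,4,4,4](0) P2=[5,2,2,3,5,0](1)
Move 2: P2 pit1 -> P1=[4,3,5,4,4,4](0) P2=[5,0,3,4,5,0](1)
Move 3: P2 pit3 -> P1=[5,3,5,4,4,4](0) P2=[5,0,3,0,6,1](2)
Move 4: P2 pit0 -> P1=[5,3,5,4,4,4](0) P2=[0,1,4,1,7,2](2)
Move 5: P2 pit2 -> P1=[5,3,5,4,4,4](0) P2=[0,1,0,2,8,3](3)
Move 6: P2 pit5 -> P1=[6,4,5,4,4,4](0) P2=[0,1,0,2,8,0](4)
Move 7: P1 pit1 -> P1=[6,0,6,5,5,5](0) P2=[0,1,0,2,8,0](4)
Move 8: P2 pit3 -> P1=[0,0,6,5,5,5](0) P2=[0,1,0,0,9,0](11)

Answer: 0 0 6 5 5 5 0 0 1 0 0 9 0 11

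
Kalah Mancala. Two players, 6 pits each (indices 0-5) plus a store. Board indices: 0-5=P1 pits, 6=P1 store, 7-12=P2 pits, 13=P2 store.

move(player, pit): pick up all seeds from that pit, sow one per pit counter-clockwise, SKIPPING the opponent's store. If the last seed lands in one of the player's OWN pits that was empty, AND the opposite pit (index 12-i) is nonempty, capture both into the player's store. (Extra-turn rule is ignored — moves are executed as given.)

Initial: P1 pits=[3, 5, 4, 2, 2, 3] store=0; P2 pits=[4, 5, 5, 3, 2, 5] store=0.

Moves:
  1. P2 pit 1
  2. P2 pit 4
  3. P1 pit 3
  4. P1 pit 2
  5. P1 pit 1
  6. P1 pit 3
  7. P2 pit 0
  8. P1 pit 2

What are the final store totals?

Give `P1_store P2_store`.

Move 1: P2 pit1 -> P1=[3,5,4,2,2,3](0) P2=[4,0,6,4,3,6](1)
Move 2: P2 pit4 -> P1=[4,5,4,2,2,3](0) P2=[4,0,6,4,0,7](2)
Move 3: P1 pit3 -> P1=[4,5,4,0,3,4](0) P2=[4,0,6,4,0,7](2)
Move 4: P1 pit2 -> P1=[4,5,0,1,4,5](1) P2=[4,0,6,4,0,7](2)
Move 5: P1 pit1 -> P1=[4,0,1,2,5,6](2) P2=[4,0,6,4,0,7](2)
Move 6: P1 pit3 -> P1=[4,0,1,0,6,7](2) P2=[4,0,6,4,0,7](2)
Move 7: P2 pit0 -> P1=[4,0,1,0,6,7](2) P2=[0,1,7,5,1,7](2)
Move 8: P1 pit2 -> P1=[4,0,0,0,6,7](10) P2=[0,1,0,5,1,7](2)

Answer: 10 2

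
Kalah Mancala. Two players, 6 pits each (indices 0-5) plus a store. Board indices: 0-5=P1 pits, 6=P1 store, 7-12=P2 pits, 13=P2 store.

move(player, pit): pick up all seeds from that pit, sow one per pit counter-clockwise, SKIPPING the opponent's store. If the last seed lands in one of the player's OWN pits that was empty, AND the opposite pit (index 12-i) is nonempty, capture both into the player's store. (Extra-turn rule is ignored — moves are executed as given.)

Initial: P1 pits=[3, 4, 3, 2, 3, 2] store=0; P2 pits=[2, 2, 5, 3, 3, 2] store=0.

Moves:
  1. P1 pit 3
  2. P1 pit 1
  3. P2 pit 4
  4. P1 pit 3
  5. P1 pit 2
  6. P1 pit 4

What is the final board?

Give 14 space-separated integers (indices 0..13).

Answer: 4 0 0 1 0 6 2 3 3 6 4 1 3 1

Derivation:
Move 1: P1 pit3 -> P1=[3,4,3,0,4,3](0) P2=[2,2,5,3,3,2](0)
Move 2: P1 pit1 -> P1=[3,0,4,1,5,4](0) P2=[2,2,5,3,3,2](0)
Move 3: P2 pit4 -> P1=[4,0,4,1,5,4](0) P2=[2,2,5,3,0,3](1)
Move 4: P1 pit3 -> P1=[4,0,4,0,6,4](0) P2=[2,2,5,3,0,3](1)
Move 5: P1 pit2 -> P1=[4,0,0,1,7,5](1) P2=[2,2,5,3,0,3](1)
Move 6: P1 pit4 -> P1=[4,0,0,1,0,6](2) P2=[3,3,6,4,1,3](1)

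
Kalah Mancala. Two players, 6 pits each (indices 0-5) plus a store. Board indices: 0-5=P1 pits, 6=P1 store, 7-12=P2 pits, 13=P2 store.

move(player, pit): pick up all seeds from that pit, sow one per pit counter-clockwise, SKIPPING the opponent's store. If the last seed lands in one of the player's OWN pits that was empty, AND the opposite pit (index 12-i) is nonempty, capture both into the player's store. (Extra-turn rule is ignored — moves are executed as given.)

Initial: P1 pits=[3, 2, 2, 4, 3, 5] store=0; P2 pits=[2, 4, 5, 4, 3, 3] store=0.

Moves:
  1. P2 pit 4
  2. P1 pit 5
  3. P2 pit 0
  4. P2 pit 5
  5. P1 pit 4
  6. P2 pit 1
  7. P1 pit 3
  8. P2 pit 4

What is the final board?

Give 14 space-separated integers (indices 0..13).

Answer: 6 3 3 0 1 2 3 2 0 8 7 0 2 3

Derivation:
Move 1: P2 pit4 -> P1=[4,2,2,4,3,5](0) P2=[2,4,5,4,0,4](1)
Move 2: P1 pit5 -> P1=[4,2,2,4,3,0](1) P2=[3,5,6,5,0,4](1)
Move 3: P2 pit0 -> P1=[4,2,2,4,3,0](1) P2=[0,6,7,6,0,4](1)
Move 4: P2 pit5 -> P1=[5,3,3,4,3,0](1) P2=[0,6,7,6,0,0](2)
Move 5: P1 pit4 -> P1=[5,3,3,4,0,1](2) P2=[1,6,7,6,0,0](2)
Move 6: P2 pit1 -> P1=[6,3,3,4,0,1](2) P2=[1,0,8,7,1,1](3)
Move 7: P1 pit3 -> P1=[6,3,3,0,1,2](3) P2=[2,0,8,7,1,1](3)
Move 8: P2 pit4 -> P1=[6,3,3,0,1,2](3) P2=[2,0,8,7,0,2](3)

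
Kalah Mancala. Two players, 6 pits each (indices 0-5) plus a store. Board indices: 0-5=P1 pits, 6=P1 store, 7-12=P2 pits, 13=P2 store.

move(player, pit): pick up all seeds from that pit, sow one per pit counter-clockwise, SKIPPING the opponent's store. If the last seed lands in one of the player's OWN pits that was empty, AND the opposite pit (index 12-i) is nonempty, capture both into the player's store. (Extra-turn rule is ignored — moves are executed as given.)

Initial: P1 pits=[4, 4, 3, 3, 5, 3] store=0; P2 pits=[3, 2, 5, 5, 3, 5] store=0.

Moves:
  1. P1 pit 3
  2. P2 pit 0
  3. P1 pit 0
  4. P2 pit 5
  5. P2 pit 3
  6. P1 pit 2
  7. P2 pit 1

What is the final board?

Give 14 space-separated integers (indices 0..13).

Answer: 2 7 0 3 8 5 2 1 0 7 1 5 2 2

Derivation:
Move 1: P1 pit3 -> P1=[4,4,3,0,6,4](1) P2=[3,2,5,5,3,5](0)
Move 2: P2 pit0 -> P1=[4,4,3,0,6,4](1) P2=[0,3,6,6,3,5](0)
Move 3: P1 pit0 -> P1=[0,5,4,1,7,4](1) P2=[0,3,6,6,3,5](0)
Move 4: P2 pit5 -> P1=[1,6,5,2,7,4](1) P2=[0,3,6,6,3,0](1)
Move 5: P2 pit3 -> P1=[2,7,6,2,7,4](1) P2=[0,3,6,0,4,1](2)
Move 6: P1 pit2 -> P1=[2,7,0,3,8,5](2) P2=[1,4,6,0,4,1](2)
Move 7: P2 pit1 -> P1=[2,7,0,3,8,5](2) P2=[1,0,7,1,5,2](2)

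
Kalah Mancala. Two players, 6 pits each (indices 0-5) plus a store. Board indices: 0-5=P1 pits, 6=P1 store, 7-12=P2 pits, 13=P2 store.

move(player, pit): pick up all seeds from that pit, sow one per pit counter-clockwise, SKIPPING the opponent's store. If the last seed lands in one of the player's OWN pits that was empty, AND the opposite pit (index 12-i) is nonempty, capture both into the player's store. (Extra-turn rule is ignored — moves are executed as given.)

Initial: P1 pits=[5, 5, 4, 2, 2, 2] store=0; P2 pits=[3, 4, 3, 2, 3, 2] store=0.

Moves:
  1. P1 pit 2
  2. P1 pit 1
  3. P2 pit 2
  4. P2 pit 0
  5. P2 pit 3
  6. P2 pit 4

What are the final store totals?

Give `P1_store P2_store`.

Move 1: P1 pit2 -> P1=[5,5,0,3,3,3](1) P2=[3,4,3,2,3,2](0)
Move 2: P1 pit1 -> P1=[5,0,1,4,4,4](2) P2=[3,4,3,2,3,2](0)
Move 3: P2 pit2 -> P1=[5,0,1,4,4,4](2) P2=[3,4,0,3,4,3](0)
Move 4: P2 pit0 -> P1=[5,0,1,4,4,4](2) P2=[0,5,1,4,4,3](0)
Move 5: P2 pit3 -> P1=[6,0,1,4,4,4](2) P2=[0,5,1,0,5,4](1)
Move 6: P2 pit4 -> P1=[7,1,2,4,4,4](2) P2=[0,5,1,0,0,5](2)

Answer: 2 2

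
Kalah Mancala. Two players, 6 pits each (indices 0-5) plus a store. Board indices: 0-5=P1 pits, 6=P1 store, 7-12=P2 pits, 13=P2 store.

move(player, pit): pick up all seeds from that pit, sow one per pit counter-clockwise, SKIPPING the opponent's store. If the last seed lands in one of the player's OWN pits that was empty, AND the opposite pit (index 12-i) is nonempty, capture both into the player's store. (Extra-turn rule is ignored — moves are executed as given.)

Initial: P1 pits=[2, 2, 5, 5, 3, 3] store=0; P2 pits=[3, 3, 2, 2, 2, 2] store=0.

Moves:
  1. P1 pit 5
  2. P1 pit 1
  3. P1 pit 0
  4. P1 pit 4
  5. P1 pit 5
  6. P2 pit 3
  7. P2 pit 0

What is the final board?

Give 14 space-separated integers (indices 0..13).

Move 1: P1 pit5 -> P1=[2,2,5,5,3,0](1) P2=[4,4,2,2,2,2](0)
Move 2: P1 pit1 -> P1=[2,0,6,6,3,0](1) P2=[4,4,2,2,2,2](0)
Move 3: P1 pit0 -> P1=[0,1,7,6,3,0](1) P2=[4,4,2,2,2,2](0)
Move 4: P1 pit4 -> P1=[0,1,7,6,0,1](2) P2=[5,4,2,2,2,2](0)
Move 5: P1 pit5 -> P1=[0,1,7,6,0,0](3) P2=[5,4,2,2,2,2](0)
Move 6: P2 pit3 -> P1=[0,1,7,6,0,0](3) P2=[5,4,2,0,3,3](0)
Move 7: P2 pit0 -> P1=[0,1,7,6,0,0](3) P2=[0,5,3,1,4,4](0)

Answer: 0 1 7 6 0 0 3 0 5 3 1 4 4 0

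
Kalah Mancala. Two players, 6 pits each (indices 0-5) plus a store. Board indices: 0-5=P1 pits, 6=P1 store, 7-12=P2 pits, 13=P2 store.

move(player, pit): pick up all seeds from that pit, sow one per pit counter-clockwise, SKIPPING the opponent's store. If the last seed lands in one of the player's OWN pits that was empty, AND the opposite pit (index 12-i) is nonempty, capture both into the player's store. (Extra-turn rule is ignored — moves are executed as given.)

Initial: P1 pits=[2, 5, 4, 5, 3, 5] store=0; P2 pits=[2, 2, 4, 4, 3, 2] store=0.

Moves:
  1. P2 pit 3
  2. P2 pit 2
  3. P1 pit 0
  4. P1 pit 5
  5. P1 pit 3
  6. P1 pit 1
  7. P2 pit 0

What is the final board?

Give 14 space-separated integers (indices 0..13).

Move 1: P2 pit3 -> P1=[3,5,4,5,3,5](0) P2=[2,2,4,0,4,3](1)
Move 2: P2 pit2 -> P1=[3,5,4,5,3,5](0) P2=[2,2,0,1,5,4](2)
Move 3: P1 pit0 -> P1=[0,6,5,6,3,5](0) P2=[2,2,0,1,5,4](2)
Move 4: P1 pit5 -> P1=[0,6,5,6,3,0](1) P2=[3,3,1,2,5,4](2)
Move 5: P1 pit3 -> P1=[0,6,5,0,4,1](2) P2=[4,4,2,2,5,4](2)
Move 6: P1 pit1 -> P1=[0,0,6,1,5,2](3) P2=[5,4,2,2,5,4](2)
Move 7: P2 pit0 -> P1=[0,0,6,1,5,2](3) P2=[0,5,3,3,6,5](2)

Answer: 0 0 6 1 5 2 3 0 5 3 3 6 5 2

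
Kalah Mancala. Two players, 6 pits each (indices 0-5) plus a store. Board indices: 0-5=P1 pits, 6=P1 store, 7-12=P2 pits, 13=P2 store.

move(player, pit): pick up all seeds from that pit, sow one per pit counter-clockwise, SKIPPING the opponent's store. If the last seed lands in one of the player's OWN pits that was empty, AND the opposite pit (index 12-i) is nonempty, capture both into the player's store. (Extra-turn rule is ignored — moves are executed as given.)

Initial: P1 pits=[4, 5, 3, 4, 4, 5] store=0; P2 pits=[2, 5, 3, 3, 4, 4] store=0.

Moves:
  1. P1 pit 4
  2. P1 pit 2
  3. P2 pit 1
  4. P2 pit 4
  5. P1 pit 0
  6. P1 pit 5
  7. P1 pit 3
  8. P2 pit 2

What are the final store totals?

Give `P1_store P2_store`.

Move 1: P1 pit4 -> P1=[4,5,3,4,0,6](1) P2=[3,6,3,3,4,4](0)
Move 2: P1 pit2 -> P1=[4,5,0,5,1,7](1) P2=[3,6,3,3,4,4](0)
Move 3: P2 pit1 -> P1=[5,5,0,5,1,7](1) P2=[3,0,4,4,5,5](1)
Move 4: P2 pit4 -> P1=[6,6,1,5,1,7](1) P2=[3,0,4,4,0,6](2)
Move 5: P1 pit0 -> P1=[0,7,2,6,2,8](2) P2=[3,0,4,4,0,6](2)
Move 6: P1 pit5 -> P1=[0,7,2,6,2,0](11) P2=[4,1,5,5,1,0](2)
Move 7: P1 pit3 -> P1=[0,7,2,0,3,1](12) P2=[5,2,6,5,1,0](2)
Move 8: P2 pit2 -> P1=[1,8,2,0,3,1](12) P2=[5,2,0,6,2,1](3)

Answer: 12 3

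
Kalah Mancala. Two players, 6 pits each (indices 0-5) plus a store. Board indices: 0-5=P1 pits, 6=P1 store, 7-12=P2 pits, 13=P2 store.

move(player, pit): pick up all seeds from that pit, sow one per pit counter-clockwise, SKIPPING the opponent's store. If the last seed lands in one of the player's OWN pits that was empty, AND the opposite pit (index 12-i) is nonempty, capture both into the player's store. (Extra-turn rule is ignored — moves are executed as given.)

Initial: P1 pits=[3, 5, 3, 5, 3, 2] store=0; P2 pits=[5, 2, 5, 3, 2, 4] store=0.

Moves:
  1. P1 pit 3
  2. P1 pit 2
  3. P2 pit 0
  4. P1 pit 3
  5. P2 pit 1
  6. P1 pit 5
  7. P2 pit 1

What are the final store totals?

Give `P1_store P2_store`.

Answer: 2 1

Derivation:
Move 1: P1 pit3 -> P1=[3,5,3,0,4,3](1) P2=[6,3,5,3,2,4](0)
Move 2: P1 pit2 -> P1=[3,5,0,1,5,4](1) P2=[6,3,5,3,2,4](0)
Move 3: P2 pit0 -> P1=[3,5,0,1,5,4](1) P2=[0,4,6,4,3,5](1)
Move 4: P1 pit3 -> P1=[3,5,0,0,6,4](1) P2=[0,4,6,4,3,5](1)
Move 5: P2 pit1 -> P1=[3,5,0,0,6,4](1) P2=[0,0,7,5,4,6](1)
Move 6: P1 pit5 -> P1=[3,5,0,0,6,0](2) P2=[1,1,8,5,4,6](1)
Move 7: P2 pit1 -> P1=[3,5,0,0,6,0](2) P2=[1,0,9,5,4,6](1)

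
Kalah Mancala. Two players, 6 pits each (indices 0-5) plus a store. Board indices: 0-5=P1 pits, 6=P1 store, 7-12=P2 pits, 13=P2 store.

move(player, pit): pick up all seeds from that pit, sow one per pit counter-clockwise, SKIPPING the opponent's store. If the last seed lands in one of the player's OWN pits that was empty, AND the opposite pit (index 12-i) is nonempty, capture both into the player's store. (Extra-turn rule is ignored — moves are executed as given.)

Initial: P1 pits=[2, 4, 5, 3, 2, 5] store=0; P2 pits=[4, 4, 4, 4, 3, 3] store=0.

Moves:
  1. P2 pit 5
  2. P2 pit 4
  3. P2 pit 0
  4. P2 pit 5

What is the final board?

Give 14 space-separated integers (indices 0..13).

Answer: 4 0 5 3 2 5 0 0 5 5 5 0 0 9

Derivation:
Move 1: P2 pit5 -> P1=[3,5,5,3,2,5](0) P2=[4,4,4,4,3,0](1)
Move 2: P2 pit4 -> P1=[4,5,5,3,2,5](0) P2=[4,4,4,4,0,1](2)
Move 3: P2 pit0 -> P1=[4,0,5,3,2,5](0) P2=[0,5,5,5,0,1](8)
Move 4: P2 pit5 -> P1=[4,0,5,3,2,5](0) P2=[0,5,5,5,0,0](9)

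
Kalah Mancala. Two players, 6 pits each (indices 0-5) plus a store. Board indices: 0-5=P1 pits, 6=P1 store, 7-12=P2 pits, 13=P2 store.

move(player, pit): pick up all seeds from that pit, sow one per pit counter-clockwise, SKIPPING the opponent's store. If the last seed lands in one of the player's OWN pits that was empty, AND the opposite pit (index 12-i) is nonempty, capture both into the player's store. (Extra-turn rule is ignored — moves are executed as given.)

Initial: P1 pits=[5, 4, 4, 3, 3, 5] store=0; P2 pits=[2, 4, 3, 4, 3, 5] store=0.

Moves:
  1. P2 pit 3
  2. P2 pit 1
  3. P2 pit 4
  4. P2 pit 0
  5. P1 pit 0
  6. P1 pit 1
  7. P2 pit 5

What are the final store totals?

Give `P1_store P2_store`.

Answer: 2 3

Derivation:
Move 1: P2 pit3 -> P1=[6,4,4,3,3,5](0) P2=[2,4,3,0,4,6](1)
Move 2: P2 pit1 -> P1=[6,4,4,3,3,5](0) P2=[2,0,4,1,5,7](1)
Move 3: P2 pit4 -> P1=[7,5,5,3,3,5](0) P2=[2,0,4,1,0,8](2)
Move 4: P2 pit0 -> P1=[7,5,5,3,3,5](0) P2=[0,1,5,1,0,8](2)
Move 5: P1 pit0 -> P1=[0,6,6,4,4,6](1) P2=[1,1,5,1,0,8](2)
Move 6: P1 pit1 -> P1=[0,0,7,5,5,7](2) P2=[2,1,5,1,0,8](2)
Move 7: P2 pit5 -> P1=[1,1,8,6,6,8](2) P2=[3,1,5,1,0,0](3)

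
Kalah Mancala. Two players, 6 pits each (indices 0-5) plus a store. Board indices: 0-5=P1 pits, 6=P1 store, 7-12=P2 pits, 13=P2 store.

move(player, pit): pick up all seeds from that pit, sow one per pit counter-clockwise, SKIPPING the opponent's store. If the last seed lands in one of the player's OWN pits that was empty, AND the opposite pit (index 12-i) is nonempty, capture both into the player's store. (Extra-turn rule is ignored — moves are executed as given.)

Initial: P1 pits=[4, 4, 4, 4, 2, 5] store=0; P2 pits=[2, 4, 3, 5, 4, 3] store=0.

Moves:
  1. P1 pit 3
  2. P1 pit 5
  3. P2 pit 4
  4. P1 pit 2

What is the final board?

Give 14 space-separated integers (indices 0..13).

Move 1: P1 pit3 -> P1=[4,4,4,0,3,6](1) P2=[3,4,3,5,4,3](0)
Move 2: P1 pit5 -> P1=[4,4,4,0,3,0](2) P2=[4,5,4,6,5,3](0)
Move 3: P2 pit4 -> P1=[5,5,5,0,3,0](2) P2=[4,5,4,6,0,4](1)
Move 4: P1 pit2 -> P1=[5,5,0,1,4,1](3) P2=[5,5,4,6,0,4](1)

Answer: 5 5 0 1 4 1 3 5 5 4 6 0 4 1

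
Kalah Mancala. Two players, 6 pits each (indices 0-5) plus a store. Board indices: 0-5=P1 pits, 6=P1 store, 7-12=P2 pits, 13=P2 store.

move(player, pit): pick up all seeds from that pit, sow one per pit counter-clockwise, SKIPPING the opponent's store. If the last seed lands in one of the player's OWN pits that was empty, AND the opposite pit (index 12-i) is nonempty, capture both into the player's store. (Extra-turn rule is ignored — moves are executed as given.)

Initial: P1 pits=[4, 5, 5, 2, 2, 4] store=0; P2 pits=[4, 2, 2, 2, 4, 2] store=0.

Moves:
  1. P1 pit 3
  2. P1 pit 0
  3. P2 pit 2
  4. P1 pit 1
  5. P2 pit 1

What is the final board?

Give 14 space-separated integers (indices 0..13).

Answer: 0 0 7 2 5 6 1 5 0 1 4 5 2 0

Derivation:
Move 1: P1 pit3 -> P1=[4,5,5,0,3,5](0) P2=[4,2,2,2,4,2](0)
Move 2: P1 pit0 -> P1=[0,6,6,1,4,5](0) P2=[4,2,2,2,4,2](0)
Move 3: P2 pit2 -> P1=[0,6,6,1,4,5](0) P2=[4,2,0,3,5,2](0)
Move 4: P1 pit1 -> P1=[0,0,7,2,5,6](1) P2=[5,2,0,3,5,2](0)
Move 5: P2 pit1 -> P1=[0,0,7,2,5,6](1) P2=[5,0,1,4,5,2](0)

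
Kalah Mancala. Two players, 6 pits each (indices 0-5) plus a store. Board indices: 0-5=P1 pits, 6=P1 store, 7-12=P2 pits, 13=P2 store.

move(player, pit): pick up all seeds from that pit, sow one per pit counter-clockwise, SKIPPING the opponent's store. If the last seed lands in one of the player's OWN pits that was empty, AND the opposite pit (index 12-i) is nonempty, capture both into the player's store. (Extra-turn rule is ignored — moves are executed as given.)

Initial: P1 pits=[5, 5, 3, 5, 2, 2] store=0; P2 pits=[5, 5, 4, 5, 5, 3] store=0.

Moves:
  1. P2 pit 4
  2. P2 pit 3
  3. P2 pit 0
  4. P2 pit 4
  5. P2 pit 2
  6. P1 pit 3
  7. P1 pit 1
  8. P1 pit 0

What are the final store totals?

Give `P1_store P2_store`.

Move 1: P2 pit4 -> P1=[6,6,4,5,2,2](0) P2=[5,5,4,5,0,4](1)
Move 2: P2 pit3 -> P1=[7,7,4,5,2,2](0) P2=[5,5,4,0,1,5](2)
Move 3: P2 pit0 -> P1=[7,7,4,5,2,2](0) P2=[0,6,5,1,2,6](2)
Move 4: P2 pit4 -> P1=[7,7,4,5,2,2](0) P2=[0,6,5,1,0,7](3)
Move 5: P2 pit2 -> P1=[8,7,4,5,2,2](0) P2=[0,6,0,2,1,8](4)
Move 6: P1 pit3 -> P1=[8,7,4,0,3,3](1) P2=[1,7,0,2,1,8](4)
Move 7: P1 pit1 -> P1=[8,0,5,1,4,4](2) P2=[2,8,0,2,1,8](4)
Move 8: P1 pit0 -> P1=[0,1,6,2,5,5](3) P2=[3,9,0,2,1,8](4)

Answer: 3 4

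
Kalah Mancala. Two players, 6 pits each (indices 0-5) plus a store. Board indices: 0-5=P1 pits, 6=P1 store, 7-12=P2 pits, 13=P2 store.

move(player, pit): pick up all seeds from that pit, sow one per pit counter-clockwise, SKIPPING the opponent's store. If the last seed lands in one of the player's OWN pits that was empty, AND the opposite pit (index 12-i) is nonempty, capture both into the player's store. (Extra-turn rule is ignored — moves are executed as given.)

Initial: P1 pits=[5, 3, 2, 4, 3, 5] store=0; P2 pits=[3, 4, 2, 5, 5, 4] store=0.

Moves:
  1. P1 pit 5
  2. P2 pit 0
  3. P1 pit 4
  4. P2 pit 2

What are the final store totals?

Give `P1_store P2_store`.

Answer: 2 1

Derivation:
Move 1: P1 pit5 -> P1=[5,3,2,4,3,0](1) P2=[4,5,3,6,5,4](0)
Move 2: P2 pit0 -> P1=[5,3,2,4,3,0](1) P2=[0,6,4,7,6,4](0)
Move 3: P1 pit4 -> P1=[5,3,2,4,0,1](2) P2=[1,6,4,7,6,4](0)
Move 4: P2 pit2 -> P1=[5,3,2,4,0,1](2) P2=[1,6,0,8,7,5](1)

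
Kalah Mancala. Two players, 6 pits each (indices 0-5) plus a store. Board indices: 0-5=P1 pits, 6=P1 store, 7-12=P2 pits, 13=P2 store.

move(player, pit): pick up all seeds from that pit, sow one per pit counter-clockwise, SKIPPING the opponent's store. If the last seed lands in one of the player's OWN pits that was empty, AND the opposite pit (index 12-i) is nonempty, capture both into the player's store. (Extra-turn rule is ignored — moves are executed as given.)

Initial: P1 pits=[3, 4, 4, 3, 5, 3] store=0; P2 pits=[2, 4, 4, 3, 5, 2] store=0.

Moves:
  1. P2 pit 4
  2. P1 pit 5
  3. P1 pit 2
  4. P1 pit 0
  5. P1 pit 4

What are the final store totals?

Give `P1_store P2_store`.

Answer: 3 1

Derivation:
Move 1: P2 pit4 -> P1=[4,5,5,3,5,3](0) P2=[2,4,4,3,0,3](1)
Move 2: P1 pit5 -> P1=[4,5,5,3,5,0](1) P2=[3,5,4,3,0,3](1)
Move 3: P1 pit2 -> P1=[4,5,0,4,6,1](2) P2=[4,5,4,3,0,3](1)
Move 4: P1 pit0 -> P1=[0,6,1,5,7,1](2) P2=[4,5,4,3,0,3](1)
Move 5: P1 pit4 -> P1=[0,6,1,5,0,2](3) P2=[5,6,5,4,1,3](1)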